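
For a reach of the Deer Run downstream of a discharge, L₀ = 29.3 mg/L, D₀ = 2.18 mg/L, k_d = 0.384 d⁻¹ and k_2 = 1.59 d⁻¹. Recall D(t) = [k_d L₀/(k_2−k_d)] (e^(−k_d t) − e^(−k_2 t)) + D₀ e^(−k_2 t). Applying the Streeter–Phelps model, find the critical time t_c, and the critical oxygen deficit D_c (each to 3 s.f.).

t_c ≈ 0.957 d; D_c ≈ 4.90 mg/L

t_c = [1/(k_2−k_d)] ln[(k_2/k_d)(1 − D₀(k_2−k_d)/(k_d L₀))]
= [1/(1.59−0.384)] ln[(1.59/0.384)(1 − 2.18×1.206/(0.384×29.3))]
= (1/1.206) ln[4.141 × 0.7663] = 0.8292 × ln(3.173) = 0.8292 × 1.155 = 0.9575 d.
L(t_c) = L₀ e^(−k_d t_c) = 29.3 × 0.6923 = 20.29 mg/L, and at the critical point k_2 D_c = k_d L, so D_c = (0.384/1.59) × 20.29 = 4.899 mg/L.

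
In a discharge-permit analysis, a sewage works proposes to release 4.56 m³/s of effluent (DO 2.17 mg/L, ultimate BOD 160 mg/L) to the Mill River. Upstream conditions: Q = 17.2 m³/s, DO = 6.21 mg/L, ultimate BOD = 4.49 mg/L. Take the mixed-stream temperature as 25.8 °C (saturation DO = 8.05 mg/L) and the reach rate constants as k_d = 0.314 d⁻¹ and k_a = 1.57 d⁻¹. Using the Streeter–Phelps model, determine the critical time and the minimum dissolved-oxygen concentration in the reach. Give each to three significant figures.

t_c ≈ 1.01 d; minimum DO ≈ 2.65 mg/L

Mixed DO = (17.2×6.21 + 4.56×2.17)/(17.2+4.56) = 116.7/21.76 = 5.363 mg/L.
Mixed L₀ = (17.2×4.49 + 4.56×160)/(21.76) = 806.8/21.76 = 37.08 mg/L.
Initial deficit D₀ = C_s − DO₀ = 8.05 − 5.363 = 2.687 mg/L.
t_c = (1/1.256) ln[(1.57/0.314)(1 − 2.687×1.256/(0.314×37.08))] = 0.7962 × ln(3.551) = 1.009 d.
D_c = (0.314/1.57) × 37.08 × e^(−0.314×1.009) = 0.2000 × 37.08 × 0.7285 = 5.402 mg/L.
Minimum DO = 8.05 − 5.402 = 2.648 mg/L.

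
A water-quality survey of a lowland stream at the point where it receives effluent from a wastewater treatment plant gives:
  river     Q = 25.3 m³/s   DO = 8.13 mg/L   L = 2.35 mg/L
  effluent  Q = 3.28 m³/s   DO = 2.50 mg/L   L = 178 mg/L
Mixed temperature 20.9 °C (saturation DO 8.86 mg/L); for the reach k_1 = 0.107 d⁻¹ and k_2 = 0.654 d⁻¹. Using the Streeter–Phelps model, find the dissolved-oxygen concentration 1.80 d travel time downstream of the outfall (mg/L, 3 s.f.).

Mixed DO = (25.3×8.13 + 3.28×2.50)/(25.3+3.28) = 213.9/28.58 = 7.484 mg/L.
Mixed L₀ = (25.3×2.35 + 3.28×178)/(28.58) = 643.3/28.58 = 22.51 mg/L.
Initial deficit D₀ = C_s − DO₀ = 8.86 − 7.484 = 1.376 mg/L.
D(1.80) = [0.107×22.51/(0.654−0.107)](e^(−0.107×1.80) − e^(−0.654×1.80)) + 1.376 e^(−0.654×1.80)
= 4.403 × (0.8248 − 0.3081) + 1.376 × 0.3081 = 2.699 mg/L.
DO = 8.86 − 2.699 = 6.161 mg/L.

DO ≈ 6.16 mg/L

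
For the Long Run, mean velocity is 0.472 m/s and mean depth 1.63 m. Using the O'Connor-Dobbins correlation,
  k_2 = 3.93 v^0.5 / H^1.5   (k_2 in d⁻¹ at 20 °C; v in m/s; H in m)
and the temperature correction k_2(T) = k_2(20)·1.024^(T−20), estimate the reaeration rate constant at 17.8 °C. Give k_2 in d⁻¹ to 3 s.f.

k_2 ≈ 1.23 d⁻¹

k_2(20) = 3.93 × 0.472^0.5 / 1.63^1.5 = 3.93 × 0.6870 / 2.081 = 1.297 d⁻¹.
k_2(17.8) = 1.297 × 1.024^(17.8−20) = 1.297 × 0.9492 = 1.231 d⁻¹.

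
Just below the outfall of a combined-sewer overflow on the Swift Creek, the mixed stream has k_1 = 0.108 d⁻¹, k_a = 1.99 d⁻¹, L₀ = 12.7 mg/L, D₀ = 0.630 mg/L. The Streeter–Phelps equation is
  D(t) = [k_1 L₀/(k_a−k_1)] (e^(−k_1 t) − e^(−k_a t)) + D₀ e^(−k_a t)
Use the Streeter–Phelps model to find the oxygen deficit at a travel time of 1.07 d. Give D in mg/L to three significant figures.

D ≈ 0.638 mg/L

k_1 L₀/(k_a−k_1) = 0.108×12.7/(1.99−0.108) = 1.372/1.882 = 0.7288 mg/L.
e^(−k_1 t) = e^(−0.108×1.070) = 0.8909; e^(−k_a t) = e^(−1.99×1.070) = 0.1189.
D = 0.7288 × (0.8909 − 0.1189) + 0.630 × 0.1189 = 0.5626 + 0.07492 = 0.6375 mg/L.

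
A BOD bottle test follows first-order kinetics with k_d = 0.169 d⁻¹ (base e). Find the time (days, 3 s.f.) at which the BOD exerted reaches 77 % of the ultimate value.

t ≈ 8.70 d

y/L₀ = 1 − e^(−k_d t) = 0.77 ⇒ e^(−k_d t) = 0.230
t = −ln(0.230) / 0.169 = 1.470 / 0.169 = 8.696 d.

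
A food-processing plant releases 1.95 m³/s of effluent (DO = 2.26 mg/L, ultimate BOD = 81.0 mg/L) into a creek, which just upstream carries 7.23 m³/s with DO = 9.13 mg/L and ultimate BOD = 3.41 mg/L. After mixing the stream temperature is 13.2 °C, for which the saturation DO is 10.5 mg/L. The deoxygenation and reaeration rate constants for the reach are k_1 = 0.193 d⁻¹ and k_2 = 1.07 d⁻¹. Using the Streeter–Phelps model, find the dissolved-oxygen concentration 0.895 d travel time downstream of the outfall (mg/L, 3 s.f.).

DO ≈ 7.41 mg/L

Mixed DO = (7.23×9.13 + 1.95×2.26)/(7.23+1.95) = 70.42/9.180 = 7.671 mg/L.
Mixed L₀ = (7.23×3.41 + 1.95×81.0)/(9.180) = 182.6/9.180 = 19.89 mg/L.
Initial deficit D₀ = C_s − DO₀ = 10.5 − 7.671 = 2.829 mg/L.
D(0.895) = [0.193×19.89/(1.07−0.193)](e^(−0.193×0.895) − e^(−1.07×0.895)) + 2.829 e^(−1.07×0.895)
= 4.377 × (0.8414 − 0.3838) + 2.829 × 0.3838 = 3.089 mg/L.
DO = 10.5 − 3.089 = 7.411 mg/L.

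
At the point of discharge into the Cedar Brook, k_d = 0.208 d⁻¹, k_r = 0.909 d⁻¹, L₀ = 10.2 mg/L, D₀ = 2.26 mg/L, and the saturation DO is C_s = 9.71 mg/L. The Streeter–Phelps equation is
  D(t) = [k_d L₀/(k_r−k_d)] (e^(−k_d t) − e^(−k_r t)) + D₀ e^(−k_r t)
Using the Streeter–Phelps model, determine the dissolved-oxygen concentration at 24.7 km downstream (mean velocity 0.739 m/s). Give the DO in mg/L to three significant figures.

Travel time t = x/v = 24.7 km / (0.739 m/s) = 24700 m / 0.739 m/s = 33420 s = 0.3868 d.
k_d L₀/(k_r−k_d) = 0.208×10.2/(0.909−0.208) = 2.122/0.7010 = 3.027 mg/L.
e^(−k_d t) = e^(−0.208×0.3868) = 0.9227; e^(−k_r t) = e^(−0.909×0.3868) = 0.7035.
D = 3.027 × (0.9227 − 0.7035) + 2.26 × 0.7035 = 0.6633 + 1.590 = 2.253 mg/L.
DO = C_s − D = 9.71 − 2.253 = 7.457 mg/L.

DO ≈ 7.46 mg/L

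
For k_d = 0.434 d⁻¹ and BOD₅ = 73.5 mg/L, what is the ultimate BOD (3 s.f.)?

L₀ ≈ 83.0 mg/L

BOD₅ = L₀(1 − e^(−5k_d)) ⇒ L₀ = BOD₅ / (1 − e^(−5×0.434))
= 73.5 / (1 − 0.1142) = 73.5 / 0.8858 = 82.97 mg/L.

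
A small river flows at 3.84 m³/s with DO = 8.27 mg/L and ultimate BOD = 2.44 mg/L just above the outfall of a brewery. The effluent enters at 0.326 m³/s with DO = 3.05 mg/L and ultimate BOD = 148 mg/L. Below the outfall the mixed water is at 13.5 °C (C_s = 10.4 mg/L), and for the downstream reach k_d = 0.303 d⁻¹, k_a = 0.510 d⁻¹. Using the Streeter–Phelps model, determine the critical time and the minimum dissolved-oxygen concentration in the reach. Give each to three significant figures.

Mixed DO = (3.84×8.27 + 0.326×3.05)/(3.84+0.326) = 32.75/4.166 = 7.862 mg/L.
Mixed L₀ = (3.84×2.44 + 0.326×148)/(4.166) = 57.62/4.166 = 13.83 mg/L.
Initial deficit D₀ = C_s − DO₀ = 10.4 − 7.862 = 2.538 mg/L.
t_c = (1/0.2070) ln[(0.510/0.303)(1 − 2.538×0.2070/(0.303×13.83))] = 4.831 × ln(1.472) = 1.868 d.
D_c = (0.303/0.510) × 13.83 × e^(−0.303×1.868) = 0.5941 × 13.83 × 0.5678 = 4.665 mg/L.
Minimum DO = 10.4 − 4.665 = 5.735 mg/L.

t_c ≈ 1.87 d; minimum DO ≈ 5.73 mg/L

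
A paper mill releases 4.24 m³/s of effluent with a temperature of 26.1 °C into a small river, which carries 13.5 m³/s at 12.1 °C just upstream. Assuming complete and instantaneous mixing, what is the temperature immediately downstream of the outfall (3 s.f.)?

15.4 °C

Flow-weighted mixing: C = (Q_r C_r + Q_w C_w)/(Q_r + Q_w)
= (13.5×12.1 + 4.24×26.1)/(13.5 + 4.24) = 274.0/17.74 = 15.45 °C.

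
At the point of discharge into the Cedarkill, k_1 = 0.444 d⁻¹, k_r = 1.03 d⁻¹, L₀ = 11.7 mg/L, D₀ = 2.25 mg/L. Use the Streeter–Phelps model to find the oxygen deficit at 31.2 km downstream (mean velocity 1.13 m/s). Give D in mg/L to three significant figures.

Travel time t = x/v = 31.2 km / (1.13 m/s) = 31200 m / 1.13 m/s = 27610 s = 0.3196 d.
k_1 L₀/(k_r−k_1) = 0.444×11.7/(1.03−0.444) = 5.195/0.5860 = 8.865 mg/L.
e^(−k_1 t) = e^(−0.444×0.3196) = 0.8677; e^(−k_r t) = e^(−1.03×0.3196) = 0.7195.
D = 8.865 × (0.8677 − 0.7195) + 2.25 × 0.7195 = 1.314 + 1.619 = 2.933 mg/L.

D ≈ 2.93 mg/L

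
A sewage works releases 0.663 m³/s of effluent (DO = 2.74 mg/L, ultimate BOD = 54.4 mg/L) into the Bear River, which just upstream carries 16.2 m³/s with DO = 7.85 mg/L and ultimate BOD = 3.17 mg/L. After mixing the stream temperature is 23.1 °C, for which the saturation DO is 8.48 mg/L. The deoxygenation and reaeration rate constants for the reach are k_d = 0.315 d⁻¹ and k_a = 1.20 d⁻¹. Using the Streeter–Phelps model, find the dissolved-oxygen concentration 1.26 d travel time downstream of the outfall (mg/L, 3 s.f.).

DO ≈ 7.46 mg/L

Mixed DO = (16.2×7.85 + 0.663×2.74)/(16.2+0.663) = 129.0/16.86 = 7.649 mg/L.
Mixed L₀ = (16.2×3.17 + 0.663×54.4)/(16.86) = 87.42/16.86 = 5.184 mg/L.
Initial deficit D₀ = C_s − DO₀ = 8.48 − 7.649 = 0.8309 mg/L.
D(1.26) = [0.315×5.184/(1.20−0.315)](e^(−0.315×1.26) − e^(−1.20×1.26)) + 0.8309 e^(−1.20×1.26)
= 1.845 × (0.6724 − 0.2205) + 0.8309 × 0.2205 = 1.017 mg/L.
DO = 8.48 − 1.017 = 7.463 mg/L.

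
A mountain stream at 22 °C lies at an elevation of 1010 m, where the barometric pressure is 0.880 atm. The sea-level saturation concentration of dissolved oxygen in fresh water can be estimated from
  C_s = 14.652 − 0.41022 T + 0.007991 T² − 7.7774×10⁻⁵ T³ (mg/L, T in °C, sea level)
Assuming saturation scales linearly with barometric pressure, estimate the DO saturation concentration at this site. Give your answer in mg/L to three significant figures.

C_s ≈ 7.63 mg/L

At sea level: C_s = 14.652 − 0.41022×22 + 0.007991×22² − 7.7774×10⁻⁵×22³ = 8.667 mg/L.
Pressure correction: C_s' = 8.667 × 0.880 = 7.627 mg/L.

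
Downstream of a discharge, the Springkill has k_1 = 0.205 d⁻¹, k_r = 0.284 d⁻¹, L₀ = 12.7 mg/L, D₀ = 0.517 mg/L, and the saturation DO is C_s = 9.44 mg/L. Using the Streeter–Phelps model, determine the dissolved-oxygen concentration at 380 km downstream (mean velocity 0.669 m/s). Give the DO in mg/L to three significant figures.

Travel time t = x/v = 380 km / (0.669 m/s) = 380000 m / 0.669 m/s = 568000 s = 6.574 d.
k_1 L₀/(k_r−k_1) = 0.205×12.7/(0.284−0.205) = 2.603/0.07900 = 32.96 mg/L.
e^(−k_1 t) = e^(−0.205×6.574) = 0.2598; e^(−k_r t) = e^(−0.284×6.574) = 0.1546.
D = 32.96 × (0.2598 − 0.1546) + 0.517 × 0.1546 = 3.469 + 0.07992 = 3.549 mg/L.
DO = C_s − D = 9.44 − 3.549 = 5.891 mg/L.

DO ≈ 5.89 mg/L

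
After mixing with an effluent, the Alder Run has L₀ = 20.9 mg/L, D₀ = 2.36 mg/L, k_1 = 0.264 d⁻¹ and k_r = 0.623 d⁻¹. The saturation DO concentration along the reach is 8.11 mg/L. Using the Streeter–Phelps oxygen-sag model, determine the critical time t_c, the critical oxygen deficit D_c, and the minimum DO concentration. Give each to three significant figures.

t_c ≈ 1.93 d; D_c ≈ 5.32 mg/L; min DO ≈ 2.79 mg/L

t_c = [1/(k_r−k_1)] ln[(k_r/k_1)(1 − D₀(k_r−k_1)/(k_1 L₀))]
= [1/(0.623−0.264)] ln[(0.623/0.264)(1 − 2.36×0.3590/(0.264×20.9))]
= (1/0.3590) ln[2.360 × 0.8464] = 2.786 × ln(1.997) = 2.786 × 0.6919 = 1.927 d.
D_c = (k_1/k_r) L₀ e^(−k_1 t_c) = (0.264/0.623) × 20.9 × e^(−0.264×1.927) = 0.4238 × 20.9 × 0.6012 = 5.325 mg/L.
Minimum DO = C_s − D_c = 8.11 − 5.325 = 2.785 mg/L.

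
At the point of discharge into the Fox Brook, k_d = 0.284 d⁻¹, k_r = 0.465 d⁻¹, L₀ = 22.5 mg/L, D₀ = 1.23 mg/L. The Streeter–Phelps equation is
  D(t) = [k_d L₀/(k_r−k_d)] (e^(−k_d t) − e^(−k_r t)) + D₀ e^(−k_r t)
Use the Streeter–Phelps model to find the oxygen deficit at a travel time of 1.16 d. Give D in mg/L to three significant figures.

D ≈ 5.53 mg/L

k_d L₀/(k_r−k_d) = 0.284×22.5/(0.465−0.284) = 6.390/0.1810 = 35.30 mg/L.
e^(−k_d t) = e^(−0.284×1.160) = 0.7193; e^(−k_r t) = e^(−0.465×1.160) = 0.5831.
D = 35.30 × (0.7193 − 0.5831) + 1.23 × 0.5831 = 4.809 + 0.7172 = 5.527 mg/L.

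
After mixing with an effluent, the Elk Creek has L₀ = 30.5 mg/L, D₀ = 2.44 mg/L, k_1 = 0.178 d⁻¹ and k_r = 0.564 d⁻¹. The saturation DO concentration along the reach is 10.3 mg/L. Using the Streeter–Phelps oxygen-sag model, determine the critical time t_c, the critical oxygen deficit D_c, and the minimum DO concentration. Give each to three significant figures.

With k_r/k_1 = 3.169 and 1 − D₀(k_r−k_1)/(k_1 L₀) = 0.8265,
t_c = ln(3.169 × 0.8265) / (0.564 − 0.178) = ln(2.619) / 0.3860 = 0.9627/0.3860 = 2.494 d.
L(t_c) = L₀ e^(−k_1 t_c) = 30.5 × 0.6415 = 19.57 mg/L, and at the critical point k_r D_c = k_1 L, so D_c = (0.178/0.564) × 19.57 = 6.175 mg/L.
Minimum DO = C_s − D_c = 10.3 − 6.175 = 4.125 mg/L.

t_c ≈ 2.49 d; D_c ≈ 6.17 mg/L; min DO ≈ 4.13 mg/L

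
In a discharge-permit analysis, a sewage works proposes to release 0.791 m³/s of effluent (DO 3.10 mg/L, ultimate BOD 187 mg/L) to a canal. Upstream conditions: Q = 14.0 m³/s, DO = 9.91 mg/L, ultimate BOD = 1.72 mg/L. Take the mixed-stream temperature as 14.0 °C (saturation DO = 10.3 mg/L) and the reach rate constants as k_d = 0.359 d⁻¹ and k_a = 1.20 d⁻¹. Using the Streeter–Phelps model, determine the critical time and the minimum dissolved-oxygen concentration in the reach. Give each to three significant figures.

Mixed DO = (14.0×9.91 + 0.791×3.10)/(14.0+0.791) = 141.2/14.79 = 9.546 mg/L.
Mixed L₀ = (14.0×1.72 + 0.791×187)/(14.79) = 172.0/14.79 = 11.63 mg/L.
Initial deficit D₀ = C_s − DO₀ = 10.3 − 9.546 = 0.7542 mg/L.
t_c = (1/0.8410) ln[(1.20/0.359)(1 − 0.7542×0.8410/(0.359×11.63))] = 1.189 × ln(2.835) = 1.239 d.
D_c = (0.359/1.20) × 11.63 × e^(−0.359×1.239) = 0.2992 × 11.63 × 0.6410 = 2.230 mg/L.
Minimum DO = 10.3 − 2.230 = 8.070 mg/L.

t_c ≈ 1.24 d; minimum DO ≈ 8.07 mg/L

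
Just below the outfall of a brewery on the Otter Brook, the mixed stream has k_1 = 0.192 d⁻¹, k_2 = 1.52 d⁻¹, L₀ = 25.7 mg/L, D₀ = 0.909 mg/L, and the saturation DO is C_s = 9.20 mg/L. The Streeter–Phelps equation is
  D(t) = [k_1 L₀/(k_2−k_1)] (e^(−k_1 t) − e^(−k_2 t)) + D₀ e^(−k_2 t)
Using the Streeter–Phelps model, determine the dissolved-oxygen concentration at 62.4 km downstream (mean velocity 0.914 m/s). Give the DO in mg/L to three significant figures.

DO ≈ 6.85 mg/L

Travel time t = x/v = 62.4 km / (0.914 m/s) = 62400 m / 0.914 m/s = 68270 s = 0.7902 d.
k_1 L₀/(k_2−k_1) = 0.192×25.7/(1.52−0.192) = 4.934/1.328 = 3.716 mg/L.
e^(−k_1 t) = e^(−0.192×0.7902) = 0.8592; e^(−k_2 t) = e^(−1.52×0.7902) = 0.3009.
D = 3.716 × (0.8592 − 0.3009) + 0.909 × 0.3009 = 2.075 + 0.2735 = 2.348 mg/L.
DO = C_s − D = 9.20 − 2.348 = 6.852 mg/L.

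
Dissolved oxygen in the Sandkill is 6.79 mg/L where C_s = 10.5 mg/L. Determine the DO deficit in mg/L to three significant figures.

D ≈ 3.71 mg/L

D = C_s − C = 10.5 − 6.79 = 3.71 mg/L.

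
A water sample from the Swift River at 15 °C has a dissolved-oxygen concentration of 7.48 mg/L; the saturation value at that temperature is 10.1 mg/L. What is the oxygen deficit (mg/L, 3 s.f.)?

D ≈ 2.62 mg/L

D = C_s − C = 10.1 − 7.48 = 2.62 mg/L.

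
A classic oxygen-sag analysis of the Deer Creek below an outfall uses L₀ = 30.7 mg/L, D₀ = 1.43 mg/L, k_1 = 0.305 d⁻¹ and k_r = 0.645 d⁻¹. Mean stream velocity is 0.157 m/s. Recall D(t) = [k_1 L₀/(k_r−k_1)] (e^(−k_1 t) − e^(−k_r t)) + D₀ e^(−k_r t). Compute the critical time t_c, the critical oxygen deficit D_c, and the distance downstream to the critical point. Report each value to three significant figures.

With k_r/k_1 = 2.115 and 1 − D₀(k_r−k_1)/(k_1 L₀) = 0.9481,
t_c = ln(2.115 × 0.9481) / (0.645 − 0.305) = ln(2.005) / 0.3400 = 0.6956/0.3400 = 2.046 d.
D_c = (k_1/k_r) L₀ e^(−k_1 t_c) = (0.305/0.645) × 30.7 × e^(−0.305×2.046) = 0.4729 × 30.7 × 0.5358 = 7.778 mg/L.
x_c = v t_c = 0.157 m/s × 2.046 d × 86400 s/d = 27750 m ≈ 27.8 km.

t_c ≈ 2.05 d; D_c ≈ 7.78 mg/L; x_c ≈ 27.8 km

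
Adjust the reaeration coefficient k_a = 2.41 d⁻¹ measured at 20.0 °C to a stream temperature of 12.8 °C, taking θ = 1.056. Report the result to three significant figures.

k_a(T₂) = k_a(T₁) · θ^(T₂−T₁) = 2.41 × 1.056^(12.8−20.0)
= 2.41 × 1.056^-7.20 = 2.41 × 0.6755 = 1.628 d⁻¹.

k_a ≈ 1.63 d⁻¹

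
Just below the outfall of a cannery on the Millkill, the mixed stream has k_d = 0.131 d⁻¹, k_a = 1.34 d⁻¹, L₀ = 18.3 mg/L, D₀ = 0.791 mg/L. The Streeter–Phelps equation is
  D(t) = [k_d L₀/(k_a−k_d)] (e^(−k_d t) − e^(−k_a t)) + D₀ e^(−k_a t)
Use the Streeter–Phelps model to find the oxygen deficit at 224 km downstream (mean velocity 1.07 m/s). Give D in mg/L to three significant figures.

D ≈ 1.40 mg/L

Travel time t = x/v = 224 km / (1.07 m/s) = 224000 m / 1.07 m/s = 209300 s = 2.423 d.
k_d L₀/(k_a−k_d) = 0.131×18.3/(1.34−0.131) = 2.397/1.209 = 1.983 mg/L.
e^(−k_d t) = e^(−0.131×2.423) = 0.7280; e^(−k_a t) = e^(−1.34×2.423) = 0.03890.
D = 1.983 × (0.7280 − 0.03890) + 0.791 × 0.03890 = 1.366 + 0.03077 = 1.397 mg/L.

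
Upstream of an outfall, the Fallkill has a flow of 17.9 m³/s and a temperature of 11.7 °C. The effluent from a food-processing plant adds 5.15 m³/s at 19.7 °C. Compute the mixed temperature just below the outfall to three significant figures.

13.5 °C

Flow-weighted mixing: C = (Q_r C_r + Q_w C_w)/(Q_r + Q_w)
= (17.9×11.7 + 5.15×19.7)/(17.9 + 5.15) = 310.9/23.05 = 13.49 °C.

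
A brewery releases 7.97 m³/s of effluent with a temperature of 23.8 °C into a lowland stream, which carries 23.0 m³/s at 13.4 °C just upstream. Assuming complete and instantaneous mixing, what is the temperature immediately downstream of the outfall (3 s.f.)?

Flow-weighted mixing: C = (Q_r C_r + Q_w C_w)/(Q_r + Q_w)
= (23.0×13.4 + 7.97×23.8)/(23.0 + 7.97) = 497.9/30.97 = 16.08 °C.

16.1 °C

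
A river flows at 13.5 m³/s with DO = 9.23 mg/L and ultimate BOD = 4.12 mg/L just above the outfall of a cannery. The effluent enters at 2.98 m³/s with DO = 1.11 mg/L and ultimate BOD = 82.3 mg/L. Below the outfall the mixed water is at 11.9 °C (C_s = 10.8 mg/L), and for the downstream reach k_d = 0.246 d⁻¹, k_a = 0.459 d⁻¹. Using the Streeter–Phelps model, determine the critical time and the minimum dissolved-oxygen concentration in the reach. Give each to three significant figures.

t_c ≈ 2.20 d; minimum DO ≈ 5.10 mg/L

Mixed DO = (13.5×9.23 + 2.98×1.11)/(13.5+2.98) = 127.9/16.48 = 7.762 mg/L.
Mixed L₀ = (13.5×4.12 + 2.98×82.3)/(16.48) = 300.9/16.48 = 18.26 mg/L.
Initial deficit D₀ = C_s − DO₀ = 10.8 − 7.762 = 3.038 mg/L.
t_c = (1/0.2130) ln[(0.459/0.246)(1 − 3.038×0.2130/(0.246×18.26))] = 4.695 × ln(1.597) = 2.198 d.
D_c = (0.246/0.459) × 18.26 × e^(−0.246×2.198) = 0.5359 × 18.26 × 0.5824 = 5.698 mg/L.
Minimum DO = 10.8 − 5.698 = 5.102 mg/L.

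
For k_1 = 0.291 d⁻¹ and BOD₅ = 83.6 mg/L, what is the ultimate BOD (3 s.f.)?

L₀ ≈ 109 mg/L

BOD₅ = L₀(1 − e^(−5k_1)) ⇒ L₀ = BOD₅ / (1 − e^(−5×0.291))
= 83.6 / (1 − 0.2334) = 83.6 / 0.7666 = 109.1 mg/L.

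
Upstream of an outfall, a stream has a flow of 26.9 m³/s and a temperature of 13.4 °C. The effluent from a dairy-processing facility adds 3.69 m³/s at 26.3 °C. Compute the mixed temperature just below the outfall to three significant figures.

Flow-weighted mixing: C = (Q_r C_r + Q_w C_w)/(Q_r + Q_w)
= (26.9×13.4 + 3.69×26.3)/(26.9 + 3.69) = 457.5/30.59 = 14.96 °C.

15.0 °C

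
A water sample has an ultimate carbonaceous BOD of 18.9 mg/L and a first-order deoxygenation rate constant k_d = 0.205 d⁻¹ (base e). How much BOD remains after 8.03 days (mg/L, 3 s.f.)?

L ≈ 3.64 mg/L

L_t = L₀ e^(−k_d t) = 18.9 × e^(−0.205×8.03) = 18.9 × 0.1928 = 3.644 mg/L.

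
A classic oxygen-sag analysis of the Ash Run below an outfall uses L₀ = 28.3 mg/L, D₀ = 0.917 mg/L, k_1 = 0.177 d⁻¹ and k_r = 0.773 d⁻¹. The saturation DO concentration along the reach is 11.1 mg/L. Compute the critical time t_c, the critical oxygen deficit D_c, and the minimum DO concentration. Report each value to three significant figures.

t_c ≈ 2.28 d; D_c ≈ 4.33 mg/L; min DO ≈ 6.77 mg/L

At the critical point dD/dt = 0, so k_1 L₀ e^(−k_1 t) = k_r D. Substituting D(t) from the Streeter–Phelps equation and solving for t gives
t_c = ln[(k_r/k_1)(1 − D₀(k_r−k_1)/(k_1 L₀))] / (k_r−k_1).
Here k_r−k_1 = 0.5960 d⁻¹ and 1 − D₀(k_r−k_1)/(k_1 L₀) = 1 − 0.917×0.5960/(0.177×28.3) = 0.8909, so
t_c = ln(4.367 × 0.8909) / 0.5960 = 1.359 / 0.5960 = 2.280 d.
L(t_c) = L₀ e^(−k_1 t_c) = 28.3 × 0.6680 = 18.90 mg/L, and at the critical point k_r D_c = k_1 L, so D_c = (0.177/0.773) × 18.90 = 4.329 mg/L.
Minimum DO = C_s − D_c = 11.1 − 4.329 = 6.771 mg/L.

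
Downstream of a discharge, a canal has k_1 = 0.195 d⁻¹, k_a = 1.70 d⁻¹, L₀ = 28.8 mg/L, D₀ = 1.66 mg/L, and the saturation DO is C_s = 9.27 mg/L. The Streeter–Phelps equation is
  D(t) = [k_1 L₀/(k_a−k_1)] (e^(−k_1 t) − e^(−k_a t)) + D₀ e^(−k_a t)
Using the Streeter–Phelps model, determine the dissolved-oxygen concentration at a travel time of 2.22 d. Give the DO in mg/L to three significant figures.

DO ≈ 6.90 mg/L

k_1 L₀/(k_a−k_1) = 0.195×28.8/(1.70−0.195) = 5.616/1.505 = 3.732 mg/L.
e^(−k_1 t) = e^(−0.195×2.220) = 0.6486; e^(−k_a t) = e^(−1.70×2.220) = 0.02296.
D = 3.732 × (0.6486 − 0.02296) + 1.66 × 0.02296 = 2.335 + 0.03811 = 2.373 mg/L.
DO = C_s − D = 9.27 − 2.373 = 6.897 mg/L.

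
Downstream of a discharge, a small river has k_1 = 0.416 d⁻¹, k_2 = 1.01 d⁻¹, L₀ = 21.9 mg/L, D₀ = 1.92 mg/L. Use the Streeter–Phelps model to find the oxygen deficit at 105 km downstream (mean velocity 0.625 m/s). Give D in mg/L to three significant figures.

D ≈ 4.95 mg/L

Travel time t = x/v = 105 km / (0.625 m/s) = 105000 m / 0.625 m/s = 168000 s = 1.944 d.
k_1 L₀/(k_2−k_1) = 0.416×21.9/(1.01−0.416) = 9.110/0.5940 = 15.34 mg/L.
e^(−k_1 t) = e^(−0.416×1.944) = 0.4454; e^(−k_2 t) = e^(−1.01×1.944) = 0.1403.
D = 15.34 × (0.4454 − 0.1403) + 1.92 × 0.1403 = 4.679 + 0.2694 = 4.948 mg/L.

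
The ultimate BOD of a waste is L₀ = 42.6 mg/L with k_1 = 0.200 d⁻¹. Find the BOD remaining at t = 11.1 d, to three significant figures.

L ≈ 4.63 mg/L

L_t = L₀ e^(−k_1 t) = 42.6 × e^(−0.200×11.1) = 42.6 × 0.1086 = 4.627 mg/L.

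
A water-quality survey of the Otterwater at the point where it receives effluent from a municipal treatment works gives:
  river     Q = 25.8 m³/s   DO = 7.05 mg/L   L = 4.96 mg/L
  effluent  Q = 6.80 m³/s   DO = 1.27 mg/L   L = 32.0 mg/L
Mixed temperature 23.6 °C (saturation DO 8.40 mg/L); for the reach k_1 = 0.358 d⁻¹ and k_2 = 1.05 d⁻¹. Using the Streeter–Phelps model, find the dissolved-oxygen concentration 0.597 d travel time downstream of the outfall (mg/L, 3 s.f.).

DO ≈ 5.54 mg/L

Mixed DO = (25.8×7.05 + 6.80×1.27)/(25.8+6.80) = 190.5/32.60 = 5.844 mg/L.
Mixed L₀ = (25.8×4.96 + 6.80×32.0)/(32.60) = 345.6/32.60 = 10.60 mg/L.
Initial deficit D₀ = C_s − DO₀ = 8.40 − 5.844 = 2.556 mg/L.
D(0.597) = [0.358×10.60/(1.05−0.358)](e^(−0.358×0.597) − e^(−1.05×0.597)) + 2.556 e^(−1.05×0.597)
= 5.484 × (0.8076 − 0.5343) + 2.556 × 0.5343 = 2.864 mg/L.
DO = 8.40 − 2.864 = 5.536 mg/L.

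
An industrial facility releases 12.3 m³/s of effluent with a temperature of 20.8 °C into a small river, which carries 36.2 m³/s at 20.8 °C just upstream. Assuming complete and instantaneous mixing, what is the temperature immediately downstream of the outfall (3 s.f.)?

Flow-weighted mixing: C = (Q_r C_r + Q_w C_w)/(Q_r + Q_w)
= (36.2×20.8 + 12.3×20.8)/(36.2 + 12.3) = 1009/48.50 = 20.80 °C.

20.8 °C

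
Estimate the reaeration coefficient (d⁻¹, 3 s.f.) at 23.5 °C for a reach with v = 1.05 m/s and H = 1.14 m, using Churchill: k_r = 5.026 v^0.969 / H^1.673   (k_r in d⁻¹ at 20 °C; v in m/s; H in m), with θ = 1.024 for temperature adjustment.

k_r(20) = 5.026 × 1.05^0.969 / 1.14^1.673 = 5.026 × 1.048 / 1.245 = 4.232 d⁻¹.
k_r(23.5) = 4.232 × 1.024^(23.5−20) = 4.232 × 1.087 = 4.598 d⁻¹.

k_r ≈ 4.60 d⁻¹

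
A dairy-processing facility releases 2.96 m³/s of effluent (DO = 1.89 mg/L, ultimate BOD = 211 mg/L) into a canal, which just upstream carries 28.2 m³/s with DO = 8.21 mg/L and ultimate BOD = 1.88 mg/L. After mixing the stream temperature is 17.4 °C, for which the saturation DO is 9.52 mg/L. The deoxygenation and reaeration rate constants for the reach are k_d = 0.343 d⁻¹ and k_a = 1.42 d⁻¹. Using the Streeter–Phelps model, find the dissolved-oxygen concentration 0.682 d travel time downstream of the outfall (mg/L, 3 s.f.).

Mixed DO = (28.2×8.21 + 2.96×1.89)/(28.2+2.96) = 237.1/31.16 = 7.610 mg/L.
Mixed L₀ = (28.2×1.88 + 2.96×211)/(31.16) = 677.6/31.16 = 21.75 mg/L.
Initial deficit D₀ = C_s − DO₀ = 9.52 − 7.610 = 1.910 mg/L.
D(0.682) = [0.343×21.75/(1.42−0.343)](e^(−0.343×0.682) − e^(−1.42×0.682)) + 1.910 e^(−1.42×0.682)
= 6.925 × (0.7914 − 0.3797) + 1.910 × 0.3797 = 3.577 mg/L.
DO = 9.52 − 3.577 = 5.943 mg/L.

DO ≈ 5.94 mg/L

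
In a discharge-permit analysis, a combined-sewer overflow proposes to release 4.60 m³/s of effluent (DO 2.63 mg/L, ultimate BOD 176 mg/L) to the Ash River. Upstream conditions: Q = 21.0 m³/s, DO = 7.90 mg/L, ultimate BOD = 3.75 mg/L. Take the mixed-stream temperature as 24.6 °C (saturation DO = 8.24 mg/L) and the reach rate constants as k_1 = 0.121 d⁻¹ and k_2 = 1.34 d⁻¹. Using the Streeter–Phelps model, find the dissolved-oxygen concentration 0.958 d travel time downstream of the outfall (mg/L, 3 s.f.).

Mixed DO = (21.0×7.90 + 4.60×2.63)/(21.0+4.60) = 178.0/25.60 = 6.953 mg/L.
Mixed L₀ = (21.0×3.75 + 4.60×176)/(25.60) = 888.3/25.60 = 34.70 mg/L.
Initial deficit D₀ = C_s − DO₀ = 8.24 − 6.953 = 1.287 mg/L.
D(0.958) = [0.121×34.70/(1.34−0.121)](e^(−0.121×0.958) − e^(−1.34×0.958)) + 1.287 e^(−1.34×0.958)
= 3.444 × (0.8905 − 0.2770) + 1.287 × 0.2770 = 2.470 mg/L.
DO = 8.24 − 2.470 = 5.770 mg/L.

DO ≈ 5.77 mg/L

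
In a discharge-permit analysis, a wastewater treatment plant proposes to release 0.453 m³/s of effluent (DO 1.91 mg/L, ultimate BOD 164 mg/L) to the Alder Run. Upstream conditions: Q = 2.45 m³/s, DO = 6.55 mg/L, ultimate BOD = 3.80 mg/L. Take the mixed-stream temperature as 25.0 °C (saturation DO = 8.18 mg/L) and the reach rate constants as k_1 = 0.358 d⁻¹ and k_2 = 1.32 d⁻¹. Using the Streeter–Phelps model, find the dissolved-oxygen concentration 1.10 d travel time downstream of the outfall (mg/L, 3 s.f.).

DO ≈ 2.91 mg/L

Mixed DO = (2.45×6.55 + 0.453×1.91)/(2.45+0.453) = 16.91/2.903 = 5.826 mg/L.
Mixed L₀ = (2.45×3.80 + 0.453×164)/(2.903) = 83.60/2.903 = 28.80 mg/L.
Initial deficit D₀ = C_s − DO₀ = 8.18 − 5.826 = 2.354 mg/L.
D(1.10) = [0.358×28.80/(1.32−0.358)](e^(−0.358×1.10) − e^(−1.32×1.10)) + 2.354 e^(−1.32×1.10)
= 10.72 × (0.6745 − 0.2341) + 2.354 × 0.2341 = 5.271 mg/L.
DO = 8.18 − 5.271 = 2.909 mg/L.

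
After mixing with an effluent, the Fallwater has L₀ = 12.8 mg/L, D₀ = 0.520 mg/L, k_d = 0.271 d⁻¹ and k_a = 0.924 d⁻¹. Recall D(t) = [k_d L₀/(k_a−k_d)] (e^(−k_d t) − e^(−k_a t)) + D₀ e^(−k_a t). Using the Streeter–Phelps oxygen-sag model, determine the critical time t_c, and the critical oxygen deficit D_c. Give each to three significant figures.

t_c ≈ 1.72 d; D_c ≈ 2.36 mg/L

t_c = [1/(k_a−k_d)] ln[(k_a/k_d)(1 − D₀(k_a−k_d)/(k_d L₀))]
= [1/(0.924−0.271)] ln[(0.924/0.271)(1 − 0.520×0.6530/(0.271×12.8))]
= (1/0.6530) ln[3.410 × 0.9021] = 1.531 × ln(3.076) = 1.531 × 1.124 = 1.721 d.
D_c = (k_d/k_a) L₀ e^(−k_d t_c) = (0.271/0.924) × 12.8 × e^(−0.271×1.721) = 0.2933 × 12.8 × 0.6273 = 2.355 mg/L.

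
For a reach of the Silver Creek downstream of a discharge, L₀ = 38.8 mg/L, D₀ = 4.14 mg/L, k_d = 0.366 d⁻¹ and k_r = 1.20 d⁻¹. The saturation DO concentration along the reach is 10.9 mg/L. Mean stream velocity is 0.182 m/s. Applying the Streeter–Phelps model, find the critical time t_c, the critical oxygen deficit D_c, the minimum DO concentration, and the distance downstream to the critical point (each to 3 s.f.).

t_c ≈ 1.09 d; D_c ≈ 7.94 mg/L; min DO ≈ 2.96 mg/L; x_c ≈ 17.1 km

With k_r/k_d = 3.279 and 1 − D₀(k_r−k_d)/(k_d L₀) = 0.7569,
t_c = ln(3.279 × 0.7569) / (1.20 − 0.366) = ln(2.482) / 0.8340 = 0.9089/0.8340 = 1.090 d.
L(t_c) = L₀ e^(−k_d t_c) = 38.8 × 0.6711 = 26.04 mg/L, and at the critical point k_r D_c = k_d L, so D_c = (0.366/1.20) × 26.04 = 7.942 mg/L.
Minimum DO = C_s − D_c = 10.9 − 7.942 = 2.958 mg/L.
x_c = v t_c = 0.182 m/s × 1.090 d × 86400 s/d = 17140 m ≈ 17.1 km.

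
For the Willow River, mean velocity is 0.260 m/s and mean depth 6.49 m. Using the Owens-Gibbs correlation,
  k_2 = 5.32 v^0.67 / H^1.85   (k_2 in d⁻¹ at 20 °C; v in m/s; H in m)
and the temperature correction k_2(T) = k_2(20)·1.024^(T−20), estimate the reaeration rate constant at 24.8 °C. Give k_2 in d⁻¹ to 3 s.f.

k_2(20) = 5.32 × 0.260^0.67 / 6.49^1.85 = 5.32 × 0.4055 / 31.82 = 0.06781 d⁻¹.
k_2(24.8) = 0.06781 × 1.024^(24.8−20) = 0.06781 × 1.121 = 0.07599 d⁻¹.

k_2 ≈ 0.0760 d⁻¹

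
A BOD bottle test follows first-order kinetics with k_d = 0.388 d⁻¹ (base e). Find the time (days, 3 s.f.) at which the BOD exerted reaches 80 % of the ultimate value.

y/L₀ = 1 − e^(−k_d t) = 0.80 ⇒ e^(−k_d t) = 0.200
t = −ln(0.200) / 0.388 = 1.609 / 0.388 = 4.148 d.

t ≈ 4.15 d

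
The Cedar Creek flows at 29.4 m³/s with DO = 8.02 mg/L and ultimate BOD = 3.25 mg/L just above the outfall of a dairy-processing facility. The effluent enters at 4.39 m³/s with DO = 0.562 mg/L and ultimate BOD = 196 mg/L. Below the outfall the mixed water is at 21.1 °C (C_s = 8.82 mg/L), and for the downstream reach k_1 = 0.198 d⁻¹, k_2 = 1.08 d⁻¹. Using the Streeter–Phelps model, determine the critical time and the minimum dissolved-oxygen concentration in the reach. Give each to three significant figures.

Mixed DO = (29.4×8.02 + 4.39×0.562)/(29.4+4.39) = 238.3/33.79 = 7.051 mg/L.
Mixed L₀ = (29.4×3.25 + 4.39×196)/(33.79) = 956.0/33.79 = 28.29 mg/L.
Initial deficit D₀ = C_s − DO₀ = 8.82 − 7.051 = 1.769 mg/L.
t_c = (1/0.8820) ln[(1.08/0.198)(1 − 1.769×0.8820/(0.198×28.29))] = 1.134 × ln(3.935) = 1.553 d.
D_c = (0.198/1.08) × 28.29 × e^(−0.198×1.553) = 0.1833 × 28.29 × 0.7352 = 3.814 mg/L.
Minimum DO = 8.82 − 3.814 = 5.006 mg/L.

t_c ≈ 1.55 d; minimum DO ≈ 5.01 mg/L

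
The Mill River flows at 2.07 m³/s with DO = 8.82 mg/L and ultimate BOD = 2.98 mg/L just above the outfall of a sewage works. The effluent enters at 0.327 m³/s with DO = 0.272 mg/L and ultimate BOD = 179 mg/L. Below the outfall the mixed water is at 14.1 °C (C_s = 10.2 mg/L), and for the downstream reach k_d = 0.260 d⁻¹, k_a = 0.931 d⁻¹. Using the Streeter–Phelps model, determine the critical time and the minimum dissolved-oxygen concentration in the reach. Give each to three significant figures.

t_c ≈ 1.49 d; minimum DO ≈ 5.08 mg/L

Mixed DO = (2.07×8.82 + 0.327×0.272)/(2.07+0.327) = 18.35/2.397 = 7.654 mg/L.
Mixed L₀ = (2.07×2.98 + 0.327×179)/(2.397) = 64.70/2.397 = 26.99 mg/L.
Initial deficit D₀ = C_s − DO₀ = 10.2 − 7.654 = 2.546 mg/L.
t_c = (1/0.6710) ln[(0.931/0.260)(1 − 2.546×0.6710/(0.260×26.99))] = 1.490 × ln(2.709) = 1.485 d.
D_c = (0.260/0.931) × 26.99 × e^(−0.260×1.485) = 0.2793 × 26.99 × 0.6797 = 5.123 mg/L.
Minimum DO = 10.2 − 5.123 = 5.077 mg/L.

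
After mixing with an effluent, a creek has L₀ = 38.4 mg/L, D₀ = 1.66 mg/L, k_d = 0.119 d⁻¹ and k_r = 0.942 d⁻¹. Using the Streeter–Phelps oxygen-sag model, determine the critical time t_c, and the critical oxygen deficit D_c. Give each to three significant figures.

t_c = [1/(k_r−k_d)] ln[(k_r/k_d)(1 − D₀(k_r−k_d)/(k_d L₀))]
= [1/(0.942−0.119)] ln[(0.942/0.119)(1 − 1.66×0.8230/(0.119×38.4))]
= (1/0.8230) ln[7.916 × 0.7010] = 1.215 × ln(5.549) = 1.215 × 1.714 = 2.082 d.
L(t_c) = L₀ e^(−k_d t_c) = 38.4 × 0.7805 = 29.97 mg/L, and at the critical point k_r D_c = k_d L, so D_c = (0.119/0.942) × 29.97 = 3.786 mg/L.

t_c ≈ 2.08 d; D_c ≈ 3.79 mg/L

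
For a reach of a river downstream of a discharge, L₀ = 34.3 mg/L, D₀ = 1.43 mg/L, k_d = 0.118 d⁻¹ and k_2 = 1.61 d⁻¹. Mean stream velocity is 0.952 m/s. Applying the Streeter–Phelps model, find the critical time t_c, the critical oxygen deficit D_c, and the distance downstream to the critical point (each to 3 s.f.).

t_c ≈ 1.25 d; D_c ≈ 2.17 mg/L; x_c ≈ 103 km

With k_2/k_d = 13.64 and 1 − D₀(k_2−k_d)/(k_d L₀) = 0.4729,
t_c = ln(13.64 × 0.4729) / (1.61 − 0.118) = ln(6.452) / 1.492 = 1.864/1.492 = 1.250 d.
D_c = (k_d/k_2) L₀ e^(−k_d t_c) = (0.118/1.61) × 34.3 × e^(−0.118×1.250) = 0.07329 × 34.3 × 0.8629 = 2.169 mg/L.
x_c = v t_c = 0.952 m/s × 1.250 d × 86400 s/d = 102800 m ≈ 103 km.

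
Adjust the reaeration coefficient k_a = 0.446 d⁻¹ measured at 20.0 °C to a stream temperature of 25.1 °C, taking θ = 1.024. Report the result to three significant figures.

k_a ≈ 0.503 d⁻¹

k_a(T₂) = k_a(T₁) · θ^(T₂−T₁) = 0.446 × 1.024^(25.1−20.0)
= 0.446 × 1.024^5.10 = 0.446 × 1.129 = 0.5033 d⁻¹.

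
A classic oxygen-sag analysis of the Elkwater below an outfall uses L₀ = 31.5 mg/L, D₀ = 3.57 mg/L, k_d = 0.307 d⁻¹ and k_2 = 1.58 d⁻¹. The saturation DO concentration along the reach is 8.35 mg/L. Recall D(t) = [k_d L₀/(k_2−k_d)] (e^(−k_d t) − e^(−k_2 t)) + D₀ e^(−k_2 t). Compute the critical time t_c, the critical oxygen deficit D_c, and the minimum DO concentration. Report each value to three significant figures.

With k_2/k_d = 5.147 and 1 − D₀(k_2−k_d)/(k_d L₀) = 0.5301,
t_c = ln(5.147 × 0.5301) / (1.58 − 0.307) = ln(2.728) / 1.273 = 1.004/1.273 = 0.7883 d.
L(t_c) = L₀ e^(−k_d t_c) = 31.5 × 0.7850 = 24.73 mg/L, and at the critical point k_2 D_c = k_d L, so D_c = (0.307/1.58) × 24.73 = 4.805 mg/L.
Minimum DO = C_s − D_c = 8.35 − 4.805 = 3.545 mg/L.

t_c ≈ 0.788 d; D_c ≈ 4.80 mg/L; min DO ≈ 3.55 mg/L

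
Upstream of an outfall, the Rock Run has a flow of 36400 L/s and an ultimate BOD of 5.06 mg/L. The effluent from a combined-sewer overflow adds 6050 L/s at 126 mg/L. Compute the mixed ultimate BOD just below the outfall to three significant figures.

22.3 mg/L

Flow-weighted mixing: C = (Q_r C_r + Q_w C_w)/(Q_r + Q_w)
= (36400×5.06 + 6050×126)/(36400 + 6050) = 946500/42450 = 22.30 mg/L.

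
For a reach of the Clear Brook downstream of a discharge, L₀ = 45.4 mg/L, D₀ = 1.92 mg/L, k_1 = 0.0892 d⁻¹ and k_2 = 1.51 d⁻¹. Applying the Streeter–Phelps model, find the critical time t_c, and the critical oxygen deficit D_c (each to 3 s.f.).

t_c ≈ 1.20 d; D_c ≈ 2.41 mg/L

With k_2/k_1 = 16.93 and 1 − D₀(k_2−k_1)/(k_1 L₀) = 0.3264,
t_c = ln(16.93 × 0.3264) / (1.51 − 0.0892) = ln(5.525) / 1.421 = 1.709/1.421 = 1.203 d.
L(t_c) = L₀ e^(−k_1 t_c) = 45.4 × 0.8982 = 40.78 mg/L, and at the critical point k_2 D_c = k_1 L, so D_c = (0.0892/1.51) × 40.78 = 2.409 mg/L.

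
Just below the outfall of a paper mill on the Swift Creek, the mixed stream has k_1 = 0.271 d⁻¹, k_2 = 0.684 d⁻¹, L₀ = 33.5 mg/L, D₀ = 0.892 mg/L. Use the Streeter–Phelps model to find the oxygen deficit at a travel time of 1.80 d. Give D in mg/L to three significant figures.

D ≈ 7.34 mg/L

k_1 L₀/(k_2−k_1) = 0.271×33.5/(0.684−0.271) = 9.079/0.4130 = 21.98 mg/L.
e^(−k_1 t) = e^(−0.271×1.800) = 0.6140; e^(−k_2 t) = e^(−0.684×1.800) = 0.2919.
D = 21.98 × (0.6140 − 0.2919) + 0.892 × 0.2919 = 7.079 + 0.2604 = 7.339 mg/L.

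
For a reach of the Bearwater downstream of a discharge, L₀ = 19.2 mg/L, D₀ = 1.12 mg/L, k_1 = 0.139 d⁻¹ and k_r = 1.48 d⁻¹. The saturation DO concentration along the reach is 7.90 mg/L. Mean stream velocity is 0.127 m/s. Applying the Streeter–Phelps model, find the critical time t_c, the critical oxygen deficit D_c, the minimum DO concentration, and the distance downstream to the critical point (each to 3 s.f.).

t_c = [1/(k_r−k_1)] ln[(k_r/k_1)(1 − D₀(k_r−k_1)/(k_1 L₀))]
= [1/(1.48−0.139)] ln[(1.48/0.139)(1 − 1.12×1.341/(0.139×19.2))]
= (1/1.341) ln[10.65 × 0.4372] = 0.7457 × ln(4.655) = 0.7457 × 1.538 = 1.147 d.
D_c = (k_1/k_r) L₀ e^(−k_1 t_c) = (0.139/1.48) × 19.2 × e^(−0.139×1.147) = 0.09392 × 19.2 × 0.8526 = 1.538 mg/L.
Minimum DO = C_s − D_c = 7.90 − 1.538 = 6.362 mg/L.
x_c = v t_c = 0.127 m/s × 1.147 d × 86400 s/d = 12580 m ≈ 12.6 km.

t_c ≈ 1.15 d; D_c ≈ 1.54 mg/L; min DO ≈ 6.36 mg/L; x_c ≈ 12.6 km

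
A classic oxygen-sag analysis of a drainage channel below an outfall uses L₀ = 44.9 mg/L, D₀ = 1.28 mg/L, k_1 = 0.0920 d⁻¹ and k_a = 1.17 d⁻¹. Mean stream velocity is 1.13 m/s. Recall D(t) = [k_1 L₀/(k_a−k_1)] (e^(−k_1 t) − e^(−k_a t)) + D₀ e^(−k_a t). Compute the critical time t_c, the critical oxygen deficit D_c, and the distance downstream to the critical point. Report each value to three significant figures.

t_c ≈ 1.98 d; D_c ≈ 2.94 mg/L; x_c ≈ 193 km

t_c = [1/(k_a−k_1)] ln[(k_a/k_1)(1 − D₀(k_a−k_1)/(k_1 L₀))]
= [1/(1.17−0.0920)] ln[(1.17/0.0920)(1 − 1.28×1.078/(0.0920×44.9))]
= (1/1.078) ln[12.72 × 0.6660] = 0.9276 × ln(8.469) = 0.9276 × 2.136 = 1.982 d.
L(t_c) = L₀ e^(−k_1 t_c) = 44.9 × 0.8333 = 37.42 mg/L, and at the critical point k_a D_c = k_1 L, so D_c = (0.0920/1.17) × 37.42 = 2.942 mg/L.
x_c = v t_c = 1.13 m/s × 1.982 d × 86400 s/d = 193500 m ≈ 193 km.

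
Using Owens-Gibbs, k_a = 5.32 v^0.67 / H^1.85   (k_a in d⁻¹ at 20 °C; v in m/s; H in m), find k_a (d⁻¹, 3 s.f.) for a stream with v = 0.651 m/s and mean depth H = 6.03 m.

k_a = 5.32 × 0.651^0.67 / 6.03^1.85 = 5.32 × 0.7501 / 27.77 = 0.1437 d⁻¹.

k_a ≈ 0.144 d⁻¹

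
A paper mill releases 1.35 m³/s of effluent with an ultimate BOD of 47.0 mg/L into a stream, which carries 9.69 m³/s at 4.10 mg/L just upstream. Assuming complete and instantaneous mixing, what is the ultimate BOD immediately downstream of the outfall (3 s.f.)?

9.35 mg/L

Flow-weighted mixing: C = (Q_r C_r + Q_w C_w)/(Q_r + Q_w)
= (9.69×4.10 + 1.35×47.0)/(9.69 + 1.35) = 103.2/11.04 = 9.346 mg/L.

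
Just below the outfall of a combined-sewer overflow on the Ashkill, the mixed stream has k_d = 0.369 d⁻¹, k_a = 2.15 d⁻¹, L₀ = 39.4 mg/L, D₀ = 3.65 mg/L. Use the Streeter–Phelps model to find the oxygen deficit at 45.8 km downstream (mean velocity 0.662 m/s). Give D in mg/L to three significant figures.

D ≈ 5.27 mg/L

Travel time t = x/v = 45.8 km / (0.662 m/s) = 45800 m / 0.662 m/s = 69180 s = 0.8007 d.
k_d L₀/(k_a−k_d) = 0.369×39.4/(2.15−0.369) = 14.54/1.781 = 8.163 mg/L.
e^(−k_d t) = e^(−0.369×0.8007) = 0.7442; e^(−k_a t) = e^(−2.15×0.8007) = 0.1788.
D = 8.163 × (0.7442 − 0.1788) + 3.65 × 0.1788 = 4.615 + 0.6525 = 5.268 mg/L.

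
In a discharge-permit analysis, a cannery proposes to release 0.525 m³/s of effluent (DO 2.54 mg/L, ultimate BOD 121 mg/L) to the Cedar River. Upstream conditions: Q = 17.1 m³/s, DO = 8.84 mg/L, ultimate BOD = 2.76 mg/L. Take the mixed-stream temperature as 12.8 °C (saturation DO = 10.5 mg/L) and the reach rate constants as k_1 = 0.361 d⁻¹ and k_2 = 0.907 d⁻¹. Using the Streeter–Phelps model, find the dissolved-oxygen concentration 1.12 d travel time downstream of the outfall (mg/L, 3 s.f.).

Mixed DO = (17.1×8.84 + 0.525×2.54)/(17.1+0.525) = 152.5/17.62 = 8.652 mg/L.
Mixed L₀ = (17.1×2.76 + 0.525×121)/(17.62) = 110.7/17.62 = 6.282 mg/L.
Initial deficit D₀ = C_s − DO₀ = 10.5 − 8.652 = 1.848 mg/L.
D(1.12) = [0.361×6.282/(0.907−0.361)](e^(−0.361×1.12) − e^(−0.907×1.12)) + 1.848 e^(−0.907×1.12)
= 4.154 × (0.6674 − 0.3621) + 1.848 × 0.3621 = 1.937 mg/L.
DO = 10.5 − 1.937 = 8.563 mg/L.

DO ≈ 8.56 mg/L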